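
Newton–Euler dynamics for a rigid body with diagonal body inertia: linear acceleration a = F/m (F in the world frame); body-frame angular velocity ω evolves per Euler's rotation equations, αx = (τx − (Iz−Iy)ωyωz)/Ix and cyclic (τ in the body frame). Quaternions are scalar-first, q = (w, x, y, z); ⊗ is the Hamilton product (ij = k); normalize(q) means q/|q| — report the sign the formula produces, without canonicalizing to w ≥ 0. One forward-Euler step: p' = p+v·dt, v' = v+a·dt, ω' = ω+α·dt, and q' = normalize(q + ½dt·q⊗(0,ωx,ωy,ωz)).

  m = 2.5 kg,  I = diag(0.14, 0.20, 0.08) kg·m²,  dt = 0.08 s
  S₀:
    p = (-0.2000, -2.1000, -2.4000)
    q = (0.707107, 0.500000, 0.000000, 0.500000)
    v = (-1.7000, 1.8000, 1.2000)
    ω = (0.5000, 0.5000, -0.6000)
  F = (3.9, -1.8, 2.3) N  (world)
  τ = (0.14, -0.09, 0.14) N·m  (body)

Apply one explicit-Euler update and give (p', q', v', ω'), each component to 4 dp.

p' = p + v·dt = (-0.3360, -1.9560, -2.3040)
new velocity v' = (-1.5752, 1.7424, 1.2736)
α = I⁻¹(τ − ω×Iω) = (0.7429, -0.3600, 1.5625)
ω' = ω + α·dt = (0.5594, 0.4712, -0.4750)
Hamilton product q⊗(0,ω) = (0.0500000, 0.1035535, 0.9035535, -0.1742642)
q + ½dt·q⊗(0,ω), renormalized = (0.7086, 0.5038, 0.0361, 0.4927)

p' = (-0.3360, -1.9560, -2.3040)
q' = (0.7086, 0.5038, 0.0361, 0.4927)
v' = (-1.5752, 1.7424, 1.2736)
ω' = (0.5594, 0.4712, -0.4750)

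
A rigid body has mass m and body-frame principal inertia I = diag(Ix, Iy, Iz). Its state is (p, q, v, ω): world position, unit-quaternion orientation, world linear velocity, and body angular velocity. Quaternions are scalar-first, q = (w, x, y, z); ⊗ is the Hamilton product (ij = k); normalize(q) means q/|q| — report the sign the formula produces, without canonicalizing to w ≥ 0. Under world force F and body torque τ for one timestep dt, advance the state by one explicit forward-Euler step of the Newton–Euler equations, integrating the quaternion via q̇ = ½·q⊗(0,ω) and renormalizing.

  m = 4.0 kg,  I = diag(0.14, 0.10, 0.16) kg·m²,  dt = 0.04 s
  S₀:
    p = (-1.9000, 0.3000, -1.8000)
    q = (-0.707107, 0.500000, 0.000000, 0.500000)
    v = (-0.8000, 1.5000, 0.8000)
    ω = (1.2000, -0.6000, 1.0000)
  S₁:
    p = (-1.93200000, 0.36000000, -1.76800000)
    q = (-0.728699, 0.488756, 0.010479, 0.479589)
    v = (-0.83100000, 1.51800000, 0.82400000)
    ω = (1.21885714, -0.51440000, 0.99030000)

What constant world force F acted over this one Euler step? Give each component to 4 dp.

F = (-3.1000, 1.8000, 2.4000)

v₁ − v₀ = (-0.03100000, 0.01800000, 0.02400000)
F = m·Δv/dt = (-3.1000, 1.8000, 2.4000)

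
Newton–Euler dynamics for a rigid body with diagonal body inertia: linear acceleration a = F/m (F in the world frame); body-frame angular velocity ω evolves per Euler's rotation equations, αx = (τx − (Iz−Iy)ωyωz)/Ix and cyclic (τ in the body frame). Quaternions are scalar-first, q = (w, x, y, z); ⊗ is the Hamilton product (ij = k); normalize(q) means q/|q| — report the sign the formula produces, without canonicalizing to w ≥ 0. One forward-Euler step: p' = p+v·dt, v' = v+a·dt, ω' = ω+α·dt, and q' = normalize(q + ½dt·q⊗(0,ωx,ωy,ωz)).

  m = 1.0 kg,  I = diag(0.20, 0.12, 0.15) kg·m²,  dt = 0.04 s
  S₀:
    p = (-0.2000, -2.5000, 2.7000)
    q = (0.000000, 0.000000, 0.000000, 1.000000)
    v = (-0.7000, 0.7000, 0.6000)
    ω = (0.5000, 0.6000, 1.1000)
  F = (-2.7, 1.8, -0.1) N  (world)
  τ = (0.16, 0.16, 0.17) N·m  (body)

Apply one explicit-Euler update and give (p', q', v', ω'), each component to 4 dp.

p' = (-0.2280, -2.4720, 2.7240)
q' = (-0.0220, -0.0120, 0.0100, 0.9996)
v' = (-0.8080, 0.7720, 0.5960)
ω' = (0.5280, 0.6442, 1.1517)

new position p' = (-0.2280, -2.4720, 2.7240)
v + (F/m)dt = (-0.8080, 0.7720, 0.5960)
ω×(Iω) gyroscopic = (0.0198, 0.0275, -0.0240)
angular accel α = (0.7010, 1.1042, 1.2933)
ω' = ω + α·dt = (0.5280, 0.6442, 1.1517)
q⊗(0,ω) = (-1.1000000, -0.6000000, 0.5000000, 0.0000000)
q + ½dt·q⊗(0,ω), renormalized = (-0.0220, -0.0120, 0.0100, 0.9996)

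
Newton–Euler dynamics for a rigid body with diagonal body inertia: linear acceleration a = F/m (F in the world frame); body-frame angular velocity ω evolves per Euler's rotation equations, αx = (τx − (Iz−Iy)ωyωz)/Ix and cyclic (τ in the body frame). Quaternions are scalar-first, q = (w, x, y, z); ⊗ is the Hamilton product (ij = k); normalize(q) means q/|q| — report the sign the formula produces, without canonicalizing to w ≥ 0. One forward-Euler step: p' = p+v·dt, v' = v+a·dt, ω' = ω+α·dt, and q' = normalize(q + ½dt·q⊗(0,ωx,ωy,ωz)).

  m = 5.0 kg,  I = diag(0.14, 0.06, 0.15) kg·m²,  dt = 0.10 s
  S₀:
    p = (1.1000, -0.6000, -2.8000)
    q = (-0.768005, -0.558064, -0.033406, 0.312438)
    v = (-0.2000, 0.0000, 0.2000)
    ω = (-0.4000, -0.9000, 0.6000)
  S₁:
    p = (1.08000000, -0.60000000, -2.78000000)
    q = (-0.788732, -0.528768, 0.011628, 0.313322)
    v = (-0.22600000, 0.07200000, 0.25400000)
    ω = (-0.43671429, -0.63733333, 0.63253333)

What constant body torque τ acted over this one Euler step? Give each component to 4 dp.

Δω = ω₁−ω₀ = (-0.03671429, 0.26266667, 0.03253333)
precession coupling = (-0.0486, 0.0024, -0.0288)
I·α + gyro = (-0.1000, 0.1600, 0.0200)

τ = (-0.1000, 0.1600, 0.0200)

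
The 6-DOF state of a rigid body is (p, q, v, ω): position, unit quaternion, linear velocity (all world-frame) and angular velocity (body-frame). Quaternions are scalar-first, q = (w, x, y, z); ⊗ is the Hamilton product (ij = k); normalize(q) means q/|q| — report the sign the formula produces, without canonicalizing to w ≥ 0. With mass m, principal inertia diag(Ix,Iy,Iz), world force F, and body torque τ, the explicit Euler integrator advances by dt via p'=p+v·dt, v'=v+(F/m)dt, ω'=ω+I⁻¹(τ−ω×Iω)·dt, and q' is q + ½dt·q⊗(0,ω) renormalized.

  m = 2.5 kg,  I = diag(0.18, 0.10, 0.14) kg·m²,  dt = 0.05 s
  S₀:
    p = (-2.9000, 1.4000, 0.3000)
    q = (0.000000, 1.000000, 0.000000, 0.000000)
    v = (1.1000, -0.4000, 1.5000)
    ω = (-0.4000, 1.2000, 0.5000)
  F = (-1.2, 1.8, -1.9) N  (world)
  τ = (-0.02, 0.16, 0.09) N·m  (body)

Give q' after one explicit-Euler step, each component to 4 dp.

2q̇ = q⊗(0,ω) = (0.4000000, 0.0000000, -0.5000000, 1.2000000)
q + ½dt·q⊗(0,ω), renormalized = (0.0100, 0.9994, -0.0125, 0.0300)

q' = (0.0100, 0.9994, -0.0125, 0.0300)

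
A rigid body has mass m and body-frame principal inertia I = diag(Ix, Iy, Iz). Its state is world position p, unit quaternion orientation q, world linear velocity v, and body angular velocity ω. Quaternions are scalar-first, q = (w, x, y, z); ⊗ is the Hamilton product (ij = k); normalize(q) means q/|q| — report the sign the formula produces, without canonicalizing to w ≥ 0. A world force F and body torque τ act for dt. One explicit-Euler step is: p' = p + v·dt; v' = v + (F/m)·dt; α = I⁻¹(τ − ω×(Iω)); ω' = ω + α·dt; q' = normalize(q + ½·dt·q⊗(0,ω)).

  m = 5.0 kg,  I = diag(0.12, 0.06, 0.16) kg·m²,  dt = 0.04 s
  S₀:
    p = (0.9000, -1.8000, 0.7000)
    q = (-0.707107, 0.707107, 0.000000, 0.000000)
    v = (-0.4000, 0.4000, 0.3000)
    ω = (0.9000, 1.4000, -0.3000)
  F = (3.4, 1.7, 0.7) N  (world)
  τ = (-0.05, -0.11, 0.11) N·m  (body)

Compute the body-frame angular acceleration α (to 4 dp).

gyro term ω×Iω = (-0.0420, 0.0108, -0.0756)
α = I⁻¹(τ − ω×Iω) = (-0.0667, -2.0133, 1.1600)

α = (-0.0667, -2.0133, 1.1600)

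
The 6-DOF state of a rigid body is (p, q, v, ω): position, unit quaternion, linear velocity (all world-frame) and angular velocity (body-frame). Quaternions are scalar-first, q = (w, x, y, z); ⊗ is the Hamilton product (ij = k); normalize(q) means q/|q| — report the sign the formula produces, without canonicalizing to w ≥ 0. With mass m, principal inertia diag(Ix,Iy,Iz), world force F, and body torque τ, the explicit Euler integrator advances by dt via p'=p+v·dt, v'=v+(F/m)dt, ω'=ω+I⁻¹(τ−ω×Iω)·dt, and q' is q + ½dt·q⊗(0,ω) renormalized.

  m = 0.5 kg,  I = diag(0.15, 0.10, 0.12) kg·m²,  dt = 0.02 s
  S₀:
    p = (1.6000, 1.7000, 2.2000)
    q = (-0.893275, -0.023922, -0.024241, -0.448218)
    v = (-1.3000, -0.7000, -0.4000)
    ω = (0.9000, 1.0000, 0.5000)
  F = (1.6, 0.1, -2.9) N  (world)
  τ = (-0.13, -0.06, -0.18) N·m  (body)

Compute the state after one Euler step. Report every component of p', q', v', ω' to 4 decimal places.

ω×(Iω) gyroscopic = (0.0100, 0.0135, -0.0450)
(τ − ω×Iω)/I = (-0.9333, -0.7350, -1.1250)
ω + α·dt = (0.8813, 0.9853, 0.4775)
Hamilton product q⊗(0,ω) = (0.2698798, -0.3678500, -1.2847102, -0.4487426)
q + ½dt·q⊗(0,ω), renormalized = (-0.8905, -0.0276, -0.0371, -0.4527)
a = (3.2000, 0.2000, -5.8000)
p' = p + v·dt = (1.5740, 1.6860, 2.1920)
v + (F/m)dt = (-1.2360, -0.6960, -0.5160)

p' = (1.5740, 1.6860, 2.1920)
q' = (-0.8905, -0.0276, -0.0371, -0.4527)
v' = (-1.2360, -0.6960, -0.5160)
ω' = (0.8813, 0.9853, 0.4775)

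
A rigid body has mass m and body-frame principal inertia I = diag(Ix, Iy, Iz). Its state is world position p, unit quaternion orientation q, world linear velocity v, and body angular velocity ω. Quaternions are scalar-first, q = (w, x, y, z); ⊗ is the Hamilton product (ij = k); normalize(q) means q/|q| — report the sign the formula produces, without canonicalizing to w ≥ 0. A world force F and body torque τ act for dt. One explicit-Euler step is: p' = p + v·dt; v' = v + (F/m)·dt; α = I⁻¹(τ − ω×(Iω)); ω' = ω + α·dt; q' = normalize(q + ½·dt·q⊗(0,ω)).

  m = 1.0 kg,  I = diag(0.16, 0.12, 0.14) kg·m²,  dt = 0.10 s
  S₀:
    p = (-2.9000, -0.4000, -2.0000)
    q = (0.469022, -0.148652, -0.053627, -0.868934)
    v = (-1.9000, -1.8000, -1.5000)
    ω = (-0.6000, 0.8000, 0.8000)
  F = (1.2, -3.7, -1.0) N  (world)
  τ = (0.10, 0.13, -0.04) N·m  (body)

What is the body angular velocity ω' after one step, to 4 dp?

precession coupling ω×(Iω) = (0.0128, -0.0096, 0.0192)
(τ − ω×Iω)/I = (0.5450, 1.1633, -0.4229)
ω' = ω + α·dt = (-0.5455, 0.9163, 0.7577)

ω' = (-0.5455, 0.9163, 0.7577)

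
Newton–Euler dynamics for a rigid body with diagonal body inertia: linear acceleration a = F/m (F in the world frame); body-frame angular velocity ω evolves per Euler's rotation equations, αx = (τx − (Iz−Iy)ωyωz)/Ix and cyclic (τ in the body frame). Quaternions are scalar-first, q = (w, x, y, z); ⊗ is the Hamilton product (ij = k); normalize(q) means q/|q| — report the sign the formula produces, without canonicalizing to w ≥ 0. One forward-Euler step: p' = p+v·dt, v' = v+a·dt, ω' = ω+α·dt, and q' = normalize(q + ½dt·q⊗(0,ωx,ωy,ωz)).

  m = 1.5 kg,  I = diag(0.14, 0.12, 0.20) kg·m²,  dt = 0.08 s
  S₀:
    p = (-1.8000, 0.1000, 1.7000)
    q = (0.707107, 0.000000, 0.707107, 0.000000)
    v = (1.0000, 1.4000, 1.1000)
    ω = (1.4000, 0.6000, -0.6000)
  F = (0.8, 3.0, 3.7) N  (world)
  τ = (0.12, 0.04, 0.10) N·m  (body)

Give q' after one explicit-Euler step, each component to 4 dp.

Hamilton product q⊗(0,ω) = (-0.4242642, 0.5656856, 0.4242642, -1.4142140)
updated quaternion q' = (0.6887, 0.0226, 0.7225, -0.0564)

q' = (0.6887, 0.0226, 0.7225, -0.0564)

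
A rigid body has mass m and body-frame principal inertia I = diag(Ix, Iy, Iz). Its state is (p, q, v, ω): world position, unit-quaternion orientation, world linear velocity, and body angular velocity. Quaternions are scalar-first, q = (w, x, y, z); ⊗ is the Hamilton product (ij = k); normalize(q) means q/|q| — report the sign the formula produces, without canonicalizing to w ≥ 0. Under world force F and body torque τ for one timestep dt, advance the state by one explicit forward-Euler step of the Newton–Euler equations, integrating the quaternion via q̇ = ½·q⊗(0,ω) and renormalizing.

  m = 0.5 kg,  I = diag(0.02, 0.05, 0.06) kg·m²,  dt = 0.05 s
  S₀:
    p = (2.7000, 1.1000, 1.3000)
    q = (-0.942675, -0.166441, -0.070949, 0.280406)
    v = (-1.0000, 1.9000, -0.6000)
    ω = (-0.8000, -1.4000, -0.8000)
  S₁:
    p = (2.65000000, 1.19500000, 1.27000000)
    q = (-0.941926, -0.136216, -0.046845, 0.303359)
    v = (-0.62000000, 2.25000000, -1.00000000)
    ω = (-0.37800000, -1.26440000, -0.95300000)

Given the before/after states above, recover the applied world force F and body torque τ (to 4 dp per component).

F = (3.8000, 3.5000, -4.0000)
τ = (0.1800, 0.1100, -0.1500)

ω₁ − ω₀ = (0.42200000, 0.13560000, -0.15300000)
gyro term ω₀×Iω₀ = (0.0112, -0.0256, 0.0336)
I·α + gyro = (0.1800, 0.1100, -0.1500)
velocity change Δv = (0.38000000, 0.35000000, -0.40000000)
F = m·Δv/dt = (3.8000, 3.5000, -4.0000)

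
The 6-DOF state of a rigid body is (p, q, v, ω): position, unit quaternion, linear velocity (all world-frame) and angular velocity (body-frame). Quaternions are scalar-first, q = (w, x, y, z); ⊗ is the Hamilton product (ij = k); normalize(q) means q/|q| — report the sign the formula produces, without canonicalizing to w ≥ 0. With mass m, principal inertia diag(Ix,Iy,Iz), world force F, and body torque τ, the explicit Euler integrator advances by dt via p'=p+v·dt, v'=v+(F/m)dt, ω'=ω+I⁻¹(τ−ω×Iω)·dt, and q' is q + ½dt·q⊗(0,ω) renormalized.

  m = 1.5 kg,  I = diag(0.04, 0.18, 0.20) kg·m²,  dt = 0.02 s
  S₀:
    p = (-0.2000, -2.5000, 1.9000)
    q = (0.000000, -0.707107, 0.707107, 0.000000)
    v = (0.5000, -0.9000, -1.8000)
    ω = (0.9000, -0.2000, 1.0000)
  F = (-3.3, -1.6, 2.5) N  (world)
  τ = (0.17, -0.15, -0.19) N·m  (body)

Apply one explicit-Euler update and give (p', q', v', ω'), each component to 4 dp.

p' = (-0.1900, -2.5180, 1.8640)
q' = (0.0078, -0.7000, 0.7141, -0.0049)
v' = (0.4560, -0.9213, -1.7667)
ω' = (0.9870, -0.2007, 0.9835)

linear accel F/m = (-2.2000, -1.0667, 1.6667)
new position p' = (-0.1900, -2.5180, 1.8640)
new velocity v' = (0.4560, -0.9213, -1.7667)
ω×(Iω) gyroscopic = (-0.0040, -0.1440, -0.0252)
(τ − ω×Iω)/I = (4.3500, -0.0333, -0.8240)
new body rate ω' = (0.9870, -0.2007, 0.9835)
2q̇ = q⊗(0,ω) = (0.7778177, 0.7071070, 0.7071070, -0.4949749)
updated quaternion q' = (0.0078, -0.7000, 0.7141, -0.0049)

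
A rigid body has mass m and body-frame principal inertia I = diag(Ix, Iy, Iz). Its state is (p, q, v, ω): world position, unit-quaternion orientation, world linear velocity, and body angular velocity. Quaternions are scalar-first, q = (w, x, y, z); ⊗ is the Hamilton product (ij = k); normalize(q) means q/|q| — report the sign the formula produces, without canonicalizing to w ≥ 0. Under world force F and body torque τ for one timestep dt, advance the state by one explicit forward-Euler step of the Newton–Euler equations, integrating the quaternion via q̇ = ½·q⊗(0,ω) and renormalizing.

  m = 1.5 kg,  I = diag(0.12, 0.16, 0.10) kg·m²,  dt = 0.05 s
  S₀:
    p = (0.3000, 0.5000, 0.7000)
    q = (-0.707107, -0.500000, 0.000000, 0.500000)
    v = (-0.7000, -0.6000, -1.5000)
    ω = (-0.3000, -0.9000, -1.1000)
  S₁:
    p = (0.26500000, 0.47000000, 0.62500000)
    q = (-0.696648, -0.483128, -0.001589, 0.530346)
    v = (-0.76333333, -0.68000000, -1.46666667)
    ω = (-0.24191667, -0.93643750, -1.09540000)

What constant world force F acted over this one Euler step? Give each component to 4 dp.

F = (-1.9000, -2.4000, 1.0000)

v₁ − v₀ = (-0.06333333, -0.08000000, 0.03333333)
applied force F = (-1.9000, -2.4000, 1.0000)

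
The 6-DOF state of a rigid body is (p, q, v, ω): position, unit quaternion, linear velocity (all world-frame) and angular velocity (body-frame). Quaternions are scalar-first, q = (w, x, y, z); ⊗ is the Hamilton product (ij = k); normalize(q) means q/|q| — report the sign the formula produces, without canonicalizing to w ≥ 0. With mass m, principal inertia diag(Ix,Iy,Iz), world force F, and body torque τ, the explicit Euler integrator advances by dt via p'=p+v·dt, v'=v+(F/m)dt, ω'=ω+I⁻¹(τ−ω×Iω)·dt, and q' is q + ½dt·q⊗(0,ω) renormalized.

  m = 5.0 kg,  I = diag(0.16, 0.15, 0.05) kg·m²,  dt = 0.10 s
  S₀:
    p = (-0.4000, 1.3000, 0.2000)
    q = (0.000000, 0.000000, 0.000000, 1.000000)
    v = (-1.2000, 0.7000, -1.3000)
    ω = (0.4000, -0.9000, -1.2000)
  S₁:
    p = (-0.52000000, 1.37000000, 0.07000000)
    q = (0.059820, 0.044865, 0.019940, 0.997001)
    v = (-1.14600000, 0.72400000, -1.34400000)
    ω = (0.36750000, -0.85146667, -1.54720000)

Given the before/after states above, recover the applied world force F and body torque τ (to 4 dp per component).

rate change Δω = (-0.03250000, 0.04853333, -0.34720000)
precession coupling = (-0.1080, -0.0528, 0.0036)
applied torque τ = (-0.1600, 0.0200, -0.1700)
velocity change Δv = (0.05400000, 0.02400000, -0.04400000)
m·(v₁−v₀)/dt = (2.7000, 1.2000, -2.2000)

F = (2.7000, 1.2000, -2.2000)
τ = (-0.1600, 0.0200, -0.1700)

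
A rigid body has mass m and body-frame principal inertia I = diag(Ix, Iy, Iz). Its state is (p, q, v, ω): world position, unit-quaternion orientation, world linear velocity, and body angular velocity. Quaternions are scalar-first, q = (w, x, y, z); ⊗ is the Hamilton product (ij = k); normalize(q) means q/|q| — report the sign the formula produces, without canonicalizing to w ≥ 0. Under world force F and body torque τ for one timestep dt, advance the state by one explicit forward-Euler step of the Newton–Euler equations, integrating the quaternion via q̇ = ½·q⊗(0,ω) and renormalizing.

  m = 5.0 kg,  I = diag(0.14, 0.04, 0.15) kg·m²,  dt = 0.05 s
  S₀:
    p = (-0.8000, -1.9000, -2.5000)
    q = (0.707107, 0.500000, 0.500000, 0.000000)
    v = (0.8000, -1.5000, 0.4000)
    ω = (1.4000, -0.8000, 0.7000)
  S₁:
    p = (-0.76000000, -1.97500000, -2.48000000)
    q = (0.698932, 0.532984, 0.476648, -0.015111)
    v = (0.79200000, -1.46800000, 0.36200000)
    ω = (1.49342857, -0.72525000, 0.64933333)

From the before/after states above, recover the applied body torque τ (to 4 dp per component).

rate change Δω = (0.09342857, 0.07475000, -0.05066667)
precession coupling = (-0.0616, -0.0098, 0.1120)
τ = I·(Δω/dt) + ω₀×(Iω₀) = (0.2000, 0.0500, -0.0400)

τ = (0.2000, 0.0500, -0.0400)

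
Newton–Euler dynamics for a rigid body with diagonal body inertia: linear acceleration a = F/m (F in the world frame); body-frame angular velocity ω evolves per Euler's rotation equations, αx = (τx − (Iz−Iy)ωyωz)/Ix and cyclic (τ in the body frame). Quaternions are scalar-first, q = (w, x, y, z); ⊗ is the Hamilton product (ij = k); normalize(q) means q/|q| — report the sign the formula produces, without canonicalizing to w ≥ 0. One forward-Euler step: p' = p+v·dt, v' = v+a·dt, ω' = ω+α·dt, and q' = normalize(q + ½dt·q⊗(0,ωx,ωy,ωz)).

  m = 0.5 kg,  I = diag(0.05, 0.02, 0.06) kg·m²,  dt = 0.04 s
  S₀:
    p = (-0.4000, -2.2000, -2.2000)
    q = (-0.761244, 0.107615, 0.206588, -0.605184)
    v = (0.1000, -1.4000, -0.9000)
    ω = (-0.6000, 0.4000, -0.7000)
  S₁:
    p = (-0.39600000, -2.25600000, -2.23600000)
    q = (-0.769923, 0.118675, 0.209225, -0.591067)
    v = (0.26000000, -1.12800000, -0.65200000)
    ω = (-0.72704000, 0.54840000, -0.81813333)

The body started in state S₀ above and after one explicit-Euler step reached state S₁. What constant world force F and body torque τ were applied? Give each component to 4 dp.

ω₁ − ω₀ = (-0.12704000, 0.14840000, -0.11813333)
gyro term ω₀×Iω₀ = (-0.0112, -0.0042, 0.0072)
τ = I·(Δω/dt) + ω₀×(Iω₀) = (-0.1700, 0.0700, -0.1700)
v₁ − v₀ = (0.16000000, 0.27200000, 0.24800000)
F = m·Δv/dt = (2.0000, 3.4000, 3.1000)

F = (2.0000, 3.4000, 3.1000)
τ = (-0.1700, 0.0700, -0.1700)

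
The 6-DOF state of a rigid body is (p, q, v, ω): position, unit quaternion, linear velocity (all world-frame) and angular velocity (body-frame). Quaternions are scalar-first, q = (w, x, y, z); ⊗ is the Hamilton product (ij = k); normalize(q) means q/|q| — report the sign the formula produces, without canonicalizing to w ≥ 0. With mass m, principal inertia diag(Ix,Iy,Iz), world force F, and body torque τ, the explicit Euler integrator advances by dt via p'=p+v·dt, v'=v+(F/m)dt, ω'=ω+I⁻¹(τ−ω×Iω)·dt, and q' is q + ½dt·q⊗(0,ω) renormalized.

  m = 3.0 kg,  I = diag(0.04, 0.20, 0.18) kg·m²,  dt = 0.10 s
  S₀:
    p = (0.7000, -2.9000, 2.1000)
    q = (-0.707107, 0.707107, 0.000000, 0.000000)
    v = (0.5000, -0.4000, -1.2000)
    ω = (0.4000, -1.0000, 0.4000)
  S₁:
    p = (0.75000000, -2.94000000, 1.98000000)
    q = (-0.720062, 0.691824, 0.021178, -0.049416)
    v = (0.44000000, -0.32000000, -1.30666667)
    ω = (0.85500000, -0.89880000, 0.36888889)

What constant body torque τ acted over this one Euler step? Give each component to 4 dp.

rate change Δω = (0.45500000, 0.10120000, -0.03111111)
ω₀×(Iω₀) = (0.0080, -0.0224, -0.0640)
I·α + gyro = (0.1900, 0.1800, -0.1200)

τ = (0.1900, 0.1800, -0.1200)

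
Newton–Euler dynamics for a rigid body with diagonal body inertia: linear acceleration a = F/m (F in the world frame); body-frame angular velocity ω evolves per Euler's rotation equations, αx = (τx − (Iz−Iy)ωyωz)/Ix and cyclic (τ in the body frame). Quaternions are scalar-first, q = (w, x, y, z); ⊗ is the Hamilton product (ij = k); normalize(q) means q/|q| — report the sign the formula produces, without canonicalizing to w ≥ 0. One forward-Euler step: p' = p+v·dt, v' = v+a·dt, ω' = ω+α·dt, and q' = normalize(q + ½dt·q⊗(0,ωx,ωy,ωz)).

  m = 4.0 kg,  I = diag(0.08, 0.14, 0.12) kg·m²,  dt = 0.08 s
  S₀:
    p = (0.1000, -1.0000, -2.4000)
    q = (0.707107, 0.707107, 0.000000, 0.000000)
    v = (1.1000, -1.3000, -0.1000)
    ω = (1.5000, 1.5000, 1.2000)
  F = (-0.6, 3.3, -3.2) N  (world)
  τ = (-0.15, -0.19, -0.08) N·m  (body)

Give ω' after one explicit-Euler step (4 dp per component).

ω' = (1.3860, 1.4326, 1.0567)

gyro term ω×Iω = (-0.0360, -0.0720, 0.1350)
angular accel α = (-1.4250, -0.8429, -1.7917)
ω' = ω + α·dt = (1.3860, 1.4326, 1.0567)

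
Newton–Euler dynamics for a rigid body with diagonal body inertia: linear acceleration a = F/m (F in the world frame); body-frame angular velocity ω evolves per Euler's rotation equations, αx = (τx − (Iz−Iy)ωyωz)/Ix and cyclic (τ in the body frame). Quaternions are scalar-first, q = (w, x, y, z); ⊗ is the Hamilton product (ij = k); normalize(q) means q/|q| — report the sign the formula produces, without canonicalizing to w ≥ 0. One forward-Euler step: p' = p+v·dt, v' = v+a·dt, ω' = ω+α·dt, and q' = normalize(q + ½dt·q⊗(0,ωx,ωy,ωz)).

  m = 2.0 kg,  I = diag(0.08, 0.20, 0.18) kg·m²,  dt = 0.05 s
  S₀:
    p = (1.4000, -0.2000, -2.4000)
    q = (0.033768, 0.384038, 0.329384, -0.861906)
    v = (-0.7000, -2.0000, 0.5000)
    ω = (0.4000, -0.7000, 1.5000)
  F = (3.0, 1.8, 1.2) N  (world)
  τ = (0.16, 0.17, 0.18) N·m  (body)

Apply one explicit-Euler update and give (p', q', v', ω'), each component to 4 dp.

a = (1.5000, 0.9000, 0.6000)
new position p' = (1.3650, -0.3000, -2.3750)
v + (F/m)dt = (-0.6250, -1.9550, 0.5300)
gyro term ω×Iω = (0.0210, -0.0600, -0.0336)
angular accel α = (1.7375, 1.1500, 1.1867)
ω + α·dt = (0.4869, -0.6425, 1.5593)
2q̇ = q⊗(0,ω) = (1.3698126, -0.0957510, -0.9444570, -0.3499282)
updated quaternion q' = (0.0680, 0.3813, 0.3055, -0.8699)

p' = (1.3650, -0.3000, -2.3750)
q' = (0.0680, 0.3813, 0.3055, -0.8699)
v' = (-0.6250, -1.9550, 0.5300)
ω' = (0.4869, -0.6425, 1.5593)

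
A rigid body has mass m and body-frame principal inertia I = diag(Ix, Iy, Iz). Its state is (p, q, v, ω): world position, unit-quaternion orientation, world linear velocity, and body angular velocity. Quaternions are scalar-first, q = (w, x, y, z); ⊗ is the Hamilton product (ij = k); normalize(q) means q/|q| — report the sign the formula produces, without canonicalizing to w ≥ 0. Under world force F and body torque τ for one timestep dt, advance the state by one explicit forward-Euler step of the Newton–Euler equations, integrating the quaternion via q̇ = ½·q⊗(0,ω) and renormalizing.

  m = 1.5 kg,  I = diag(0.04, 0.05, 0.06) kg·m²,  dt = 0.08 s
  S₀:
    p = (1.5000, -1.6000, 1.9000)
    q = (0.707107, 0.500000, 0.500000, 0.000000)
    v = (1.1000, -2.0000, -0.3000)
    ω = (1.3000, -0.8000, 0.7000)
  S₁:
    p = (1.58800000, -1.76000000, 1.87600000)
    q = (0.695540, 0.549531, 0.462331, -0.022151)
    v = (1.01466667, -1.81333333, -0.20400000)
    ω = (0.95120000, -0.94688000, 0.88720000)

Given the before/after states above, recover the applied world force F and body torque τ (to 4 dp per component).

F = (-1.6000, 3.5000, 1.8000)
τ = (-0.1800, -0.1100, 0.1300)

ω₁ − ω₀ = (-0.34880000, -0.14688000, 0.18720000)
applied torque τ = (-0.1800, -0.1100, 0.1300)
Δv = v₁−v₀ = (-0.08533333, 0.18666667, 0.09600000)
F = m·Δv/dt = (-1.6000, 3.5000, 1.8000)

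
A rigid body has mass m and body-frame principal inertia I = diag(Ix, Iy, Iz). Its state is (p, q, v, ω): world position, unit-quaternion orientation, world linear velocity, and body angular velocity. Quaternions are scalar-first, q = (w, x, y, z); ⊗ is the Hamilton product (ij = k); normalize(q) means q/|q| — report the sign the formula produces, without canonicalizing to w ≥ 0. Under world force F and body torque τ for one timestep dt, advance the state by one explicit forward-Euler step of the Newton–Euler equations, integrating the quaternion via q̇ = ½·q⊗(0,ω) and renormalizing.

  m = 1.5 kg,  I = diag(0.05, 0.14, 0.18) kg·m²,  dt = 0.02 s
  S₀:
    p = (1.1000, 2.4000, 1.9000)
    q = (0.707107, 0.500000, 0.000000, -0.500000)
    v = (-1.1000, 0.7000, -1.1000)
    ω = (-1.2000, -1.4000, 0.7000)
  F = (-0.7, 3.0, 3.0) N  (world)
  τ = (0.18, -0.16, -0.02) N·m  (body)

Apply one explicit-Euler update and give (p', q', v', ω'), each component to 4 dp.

p' = (1.0780, 2.4140, 1.8780)
q' = (0.7165, 0.4844, -0.0074, -0.5020)
v' = (-1.1093, 0.7400, -1.0600)
ω' = (-1.1123, -1.4385, 0.6810)

a = (-0.4667, 2.0000, 2.0000)
p + v·dt = (1.0780, 2.4140, 1.8780)
new velocity v' = (-1.1093, 0.7400, -1.0600)
angular accel α = (4.3840, -1.9229, -0.9511)
new body rate ω' = (-1.1123, -1.4385, 0.6810)
2q̇ = q⊗(0,ω) = (0.9500000, -1.5485284, -0.7399498, -0.2050251)
updated quaternion q' = (0.7165, 0.4844, -0.0074, -0.5020)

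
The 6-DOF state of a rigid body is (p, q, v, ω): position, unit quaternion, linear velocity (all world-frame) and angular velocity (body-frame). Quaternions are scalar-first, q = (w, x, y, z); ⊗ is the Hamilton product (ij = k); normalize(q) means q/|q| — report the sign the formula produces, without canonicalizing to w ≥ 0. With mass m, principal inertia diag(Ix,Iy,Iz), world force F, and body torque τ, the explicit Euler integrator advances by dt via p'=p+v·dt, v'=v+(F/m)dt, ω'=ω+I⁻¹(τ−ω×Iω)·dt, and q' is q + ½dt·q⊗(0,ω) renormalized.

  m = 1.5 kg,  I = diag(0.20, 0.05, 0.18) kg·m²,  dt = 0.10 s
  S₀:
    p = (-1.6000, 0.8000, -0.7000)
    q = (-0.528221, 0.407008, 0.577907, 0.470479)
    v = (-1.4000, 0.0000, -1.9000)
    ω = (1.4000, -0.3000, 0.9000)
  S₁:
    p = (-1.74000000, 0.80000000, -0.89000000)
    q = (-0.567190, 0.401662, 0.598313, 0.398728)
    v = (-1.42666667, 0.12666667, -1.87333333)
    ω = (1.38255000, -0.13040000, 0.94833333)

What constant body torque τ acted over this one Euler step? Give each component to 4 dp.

τ = (-0.0700, 0.1100, 0.1500)

rate change Δω = (-0.01745000, 0.16960000, 0.04833333)
precession coupling = (-0.0351, 0.0252, 0.0630)
applied torque τ = (-0.0700, 0.1100, 0.1500)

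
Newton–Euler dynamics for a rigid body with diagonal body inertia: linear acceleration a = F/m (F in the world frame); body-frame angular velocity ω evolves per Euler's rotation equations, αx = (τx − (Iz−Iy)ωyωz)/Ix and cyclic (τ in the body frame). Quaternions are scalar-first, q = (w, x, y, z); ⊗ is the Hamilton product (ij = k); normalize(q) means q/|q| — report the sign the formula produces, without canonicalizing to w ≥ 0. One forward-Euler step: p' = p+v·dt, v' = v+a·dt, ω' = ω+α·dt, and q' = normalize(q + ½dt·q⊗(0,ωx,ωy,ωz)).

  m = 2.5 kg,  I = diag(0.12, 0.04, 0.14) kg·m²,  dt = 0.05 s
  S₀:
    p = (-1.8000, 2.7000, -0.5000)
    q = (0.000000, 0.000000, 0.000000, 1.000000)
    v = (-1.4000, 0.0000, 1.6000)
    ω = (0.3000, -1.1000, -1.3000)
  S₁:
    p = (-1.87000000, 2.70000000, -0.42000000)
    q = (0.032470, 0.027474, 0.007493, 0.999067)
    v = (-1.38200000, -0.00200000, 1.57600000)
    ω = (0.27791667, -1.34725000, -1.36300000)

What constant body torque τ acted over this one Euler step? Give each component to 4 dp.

τ = (0.0900, -0.1900, -0.1500)

Δω = ω₁−ω₀ = (-0.02208333, -0.24725000, -0.06300000)
precession coupling = (0.1430, 0.0078, 0.0264)
I·α + gyro = (0.0900, -0.1900, -0.1500)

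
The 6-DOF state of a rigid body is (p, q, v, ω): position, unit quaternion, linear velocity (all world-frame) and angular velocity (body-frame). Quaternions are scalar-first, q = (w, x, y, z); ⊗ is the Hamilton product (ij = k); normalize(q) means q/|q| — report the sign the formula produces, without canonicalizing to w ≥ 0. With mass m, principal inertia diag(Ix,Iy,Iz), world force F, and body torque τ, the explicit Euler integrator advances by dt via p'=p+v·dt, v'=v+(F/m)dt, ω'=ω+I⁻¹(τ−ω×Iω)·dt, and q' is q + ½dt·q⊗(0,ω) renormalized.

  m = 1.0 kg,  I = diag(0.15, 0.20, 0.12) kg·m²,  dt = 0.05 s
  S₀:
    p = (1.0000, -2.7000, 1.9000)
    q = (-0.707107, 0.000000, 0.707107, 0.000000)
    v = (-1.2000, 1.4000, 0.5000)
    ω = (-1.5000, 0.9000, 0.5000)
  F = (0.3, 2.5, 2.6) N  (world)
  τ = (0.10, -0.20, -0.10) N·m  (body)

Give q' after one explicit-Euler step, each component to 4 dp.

q' = (-0.7223, 0.0353, 0.6905, 0.0177)

Hamilton product q⊗(0,ω) = (-0.6363963, 1.4142140, -0.6363963, 0.7071070)
updated quaternion q' = (-0.7223, 0.0353, 0.6905, 0.0177)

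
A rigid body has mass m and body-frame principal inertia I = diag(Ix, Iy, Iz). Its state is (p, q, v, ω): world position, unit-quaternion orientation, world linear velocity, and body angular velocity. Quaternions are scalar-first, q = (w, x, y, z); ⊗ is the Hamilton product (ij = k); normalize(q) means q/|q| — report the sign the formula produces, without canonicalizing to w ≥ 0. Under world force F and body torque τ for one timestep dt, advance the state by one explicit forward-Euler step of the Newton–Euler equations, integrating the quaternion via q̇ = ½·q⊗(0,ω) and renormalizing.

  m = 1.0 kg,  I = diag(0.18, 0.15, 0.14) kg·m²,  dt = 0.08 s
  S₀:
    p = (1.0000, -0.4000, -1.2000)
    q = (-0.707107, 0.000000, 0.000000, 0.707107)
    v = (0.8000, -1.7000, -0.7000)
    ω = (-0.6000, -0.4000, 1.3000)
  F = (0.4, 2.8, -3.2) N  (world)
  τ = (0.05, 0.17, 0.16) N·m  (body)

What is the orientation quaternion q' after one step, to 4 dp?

q⊗(0,ω) = (-0.9192391, 0.7071070, -0.1414214, -0.9192391)
updated quaternion q' = (-0.7426, 0.0282, -0.0056, 0.6692)

q' = (-0.7426, 0.0282, -0.0056, 0.6692)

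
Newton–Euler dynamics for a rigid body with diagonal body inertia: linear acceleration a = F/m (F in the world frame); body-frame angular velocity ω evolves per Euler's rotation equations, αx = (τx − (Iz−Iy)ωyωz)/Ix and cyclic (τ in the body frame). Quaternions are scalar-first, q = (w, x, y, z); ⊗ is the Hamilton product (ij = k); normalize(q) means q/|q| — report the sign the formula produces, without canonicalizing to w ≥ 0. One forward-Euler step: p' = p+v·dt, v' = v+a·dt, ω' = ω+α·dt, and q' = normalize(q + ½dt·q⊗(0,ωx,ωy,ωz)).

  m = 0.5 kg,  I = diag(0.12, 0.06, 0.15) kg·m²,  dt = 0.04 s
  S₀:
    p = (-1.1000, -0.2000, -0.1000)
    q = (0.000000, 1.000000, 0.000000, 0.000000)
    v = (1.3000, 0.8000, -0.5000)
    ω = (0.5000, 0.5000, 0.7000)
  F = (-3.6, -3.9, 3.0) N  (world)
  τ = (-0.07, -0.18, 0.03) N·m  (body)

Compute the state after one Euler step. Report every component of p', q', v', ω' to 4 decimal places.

p' = (-1.0480, -0.1680, -0.1200)
q' = (-0.0100, 0.9998, -0.0140, 0.0100)
v' = (1.0120, 0.4880, -0.2600)
ω' = (0.4662, 0.3870, 0.7120)

linear accel F/m = (-7.2000, -7.8000, 6.0000)
p + v·dt = (-1.0480, -0.1680, -0.1200)
v' = v + a·dt = (1.0120, 0.4880, -0.2600)
ω×(Iω) gyroscopic = (0.0315, -0.0105, -0.0150)
α = I⁻¹(τ − ω×Iω) = (-0.8458, -2.8250, 0.3000)
new body rate ω' = (0.4662, 0.3870, 0.7120)
q⊗(0,ω) = (-0.5000000, 0.0000000, -0.7000000, 0.5000000)
q' = normalize(q + ½dt·q⊗(0,ω)) = (-0.0100, 0.9998, -0.0140, 0.0100)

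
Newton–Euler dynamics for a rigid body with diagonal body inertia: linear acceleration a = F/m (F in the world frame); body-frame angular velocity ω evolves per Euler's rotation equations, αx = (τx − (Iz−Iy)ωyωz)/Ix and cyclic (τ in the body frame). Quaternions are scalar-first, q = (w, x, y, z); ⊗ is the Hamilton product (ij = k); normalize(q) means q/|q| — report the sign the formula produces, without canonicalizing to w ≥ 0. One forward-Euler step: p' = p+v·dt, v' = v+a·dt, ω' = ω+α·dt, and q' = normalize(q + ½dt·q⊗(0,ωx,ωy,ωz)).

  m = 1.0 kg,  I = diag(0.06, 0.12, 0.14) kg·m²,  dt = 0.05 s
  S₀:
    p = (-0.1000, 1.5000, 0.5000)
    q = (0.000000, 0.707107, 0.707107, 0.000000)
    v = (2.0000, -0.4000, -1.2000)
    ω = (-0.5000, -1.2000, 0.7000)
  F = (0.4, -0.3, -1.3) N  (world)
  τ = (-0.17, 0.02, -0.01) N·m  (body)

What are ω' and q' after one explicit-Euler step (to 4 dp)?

(τ − ω×Iω)/I = (-2.5533, -0.0667, -0.3286)
new body rate ω' = (-0.6277, -1.2033, 0.6836)
Hamilton product q⊗(0,ω) = (1.2020819, 0.4949749, -0.4949749, -0.4949749)
updated quaternion q' = (0.0300, 0.7190, 0.6943, -0.0124)

ω' = (-0.6277, -1.2033, 0.6836)
q' = (0.0300, 0.7190, 0.6943, -0.0124)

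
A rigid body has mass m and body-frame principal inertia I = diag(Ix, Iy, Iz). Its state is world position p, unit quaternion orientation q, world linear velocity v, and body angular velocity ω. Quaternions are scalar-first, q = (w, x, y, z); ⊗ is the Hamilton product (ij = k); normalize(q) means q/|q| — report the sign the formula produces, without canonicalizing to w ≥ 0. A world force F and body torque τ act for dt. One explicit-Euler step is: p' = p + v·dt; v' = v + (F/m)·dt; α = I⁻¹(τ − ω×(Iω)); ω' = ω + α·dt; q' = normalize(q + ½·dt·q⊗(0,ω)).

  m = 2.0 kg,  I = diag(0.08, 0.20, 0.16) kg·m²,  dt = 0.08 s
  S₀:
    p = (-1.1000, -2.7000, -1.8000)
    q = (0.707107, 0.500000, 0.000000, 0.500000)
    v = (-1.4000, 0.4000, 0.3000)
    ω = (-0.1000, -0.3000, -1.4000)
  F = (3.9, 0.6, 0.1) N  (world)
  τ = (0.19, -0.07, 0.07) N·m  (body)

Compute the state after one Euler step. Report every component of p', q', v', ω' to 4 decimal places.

p' = (-1.2120, -2.6680, -1.7760)
q' = (0.7359, 0.5023, 0.0175, 0.4537)
v' = (-1.2440, 0.4240, 0.3040)
ω' = (0.1068, -0.3235, -1.3668)

gyro term ω×Iω = (-0.0168, -0.0112, 0.0036)
angular accel α = (2.5850, -0.2940, 0.4150)
ω + α·dt = (0.1068, -0.3235, -1.3668)
q⊗(0,ω) = (0.7500000, 0.0792893, 0.4378679, -1.1399498)
q + ½dt·q⊗(0,ω), renormalized = (0.7359, 0.5023, 0.0175, 0.4537)
a = F/m = (1.9500, 0.3000, 0.0500)
p' = p + v·dt = (-1.2120, -2.6680, -1.7760)
new velocity v' = (-1.2440, 0.4240, 0.3040)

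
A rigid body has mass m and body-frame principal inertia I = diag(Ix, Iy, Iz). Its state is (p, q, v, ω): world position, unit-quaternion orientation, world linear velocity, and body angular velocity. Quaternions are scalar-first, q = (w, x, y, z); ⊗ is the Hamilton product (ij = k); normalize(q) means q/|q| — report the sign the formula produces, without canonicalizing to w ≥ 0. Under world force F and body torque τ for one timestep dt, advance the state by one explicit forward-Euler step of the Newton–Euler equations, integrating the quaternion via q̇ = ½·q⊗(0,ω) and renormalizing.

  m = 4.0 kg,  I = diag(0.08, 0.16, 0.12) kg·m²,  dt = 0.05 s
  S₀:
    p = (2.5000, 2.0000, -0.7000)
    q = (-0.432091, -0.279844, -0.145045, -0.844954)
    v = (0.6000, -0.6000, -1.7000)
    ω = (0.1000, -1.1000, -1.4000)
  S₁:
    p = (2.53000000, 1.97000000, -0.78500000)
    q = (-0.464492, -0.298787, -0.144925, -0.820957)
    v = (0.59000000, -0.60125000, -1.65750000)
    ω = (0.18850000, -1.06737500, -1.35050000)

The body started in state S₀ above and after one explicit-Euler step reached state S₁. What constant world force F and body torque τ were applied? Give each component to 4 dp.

F = (-0.8000, -0.1000, 3.4000)
τ = (0.0800, 0.1100, 0.1100)

Δω = ω₁−ω₀ = (0.08850000, 0.03262500, 0.04950000)
precession coupling = (-0.0616, 0.0056, -0.0088)
I·α + gyro = (0.0800, 0.1100, 0.1100)
Δv = v₁−v₀ = (-0.01000000, -0.00125000, 0.04250000)
applied force F = (-0.8000, -0.1000, 3.4000)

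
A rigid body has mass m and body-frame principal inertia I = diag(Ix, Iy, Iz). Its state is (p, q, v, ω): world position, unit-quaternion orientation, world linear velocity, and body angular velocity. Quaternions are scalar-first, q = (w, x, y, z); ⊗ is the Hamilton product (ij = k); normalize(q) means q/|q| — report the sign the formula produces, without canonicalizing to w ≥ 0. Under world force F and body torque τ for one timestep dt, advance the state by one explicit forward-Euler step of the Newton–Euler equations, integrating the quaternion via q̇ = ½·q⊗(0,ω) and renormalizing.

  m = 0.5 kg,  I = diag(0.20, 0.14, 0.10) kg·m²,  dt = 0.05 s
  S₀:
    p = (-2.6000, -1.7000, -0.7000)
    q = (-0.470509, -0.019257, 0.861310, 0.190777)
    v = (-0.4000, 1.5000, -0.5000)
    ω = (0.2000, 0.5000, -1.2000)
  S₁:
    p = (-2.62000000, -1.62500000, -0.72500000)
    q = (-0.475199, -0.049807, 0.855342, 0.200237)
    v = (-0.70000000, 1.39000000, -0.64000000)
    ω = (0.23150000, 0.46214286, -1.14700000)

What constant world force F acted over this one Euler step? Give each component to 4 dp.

Δv = v₁−v₀ = (-0.30000000, -0.11000000, -0.14000000)
applied force F = (-3.0000, -1.1000, -1.4000)

F = (-3.0000, -1.1000, -1.4000)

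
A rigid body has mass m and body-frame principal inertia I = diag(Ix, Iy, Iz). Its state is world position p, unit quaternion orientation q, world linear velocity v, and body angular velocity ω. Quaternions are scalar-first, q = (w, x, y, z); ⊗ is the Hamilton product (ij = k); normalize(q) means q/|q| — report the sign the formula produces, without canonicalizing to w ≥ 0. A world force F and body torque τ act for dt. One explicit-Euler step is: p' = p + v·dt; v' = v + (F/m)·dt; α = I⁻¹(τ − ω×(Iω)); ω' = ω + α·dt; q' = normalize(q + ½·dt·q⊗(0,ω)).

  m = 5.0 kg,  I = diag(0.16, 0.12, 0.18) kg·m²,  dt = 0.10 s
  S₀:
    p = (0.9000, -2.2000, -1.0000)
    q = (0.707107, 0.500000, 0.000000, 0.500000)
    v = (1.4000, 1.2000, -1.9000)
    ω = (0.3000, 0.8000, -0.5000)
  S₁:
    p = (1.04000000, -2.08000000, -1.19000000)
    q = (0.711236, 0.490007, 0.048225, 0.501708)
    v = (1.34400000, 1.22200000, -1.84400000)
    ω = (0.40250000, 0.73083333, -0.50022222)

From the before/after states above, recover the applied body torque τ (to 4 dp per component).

τ = (0.1400, -0.0800, -0.0100)

Δω = ω₁−ω₀ = (0.10250000, -0.06916667, -0.00022222)
applied torque τ = (0.1400, -0.0800, -0.0100)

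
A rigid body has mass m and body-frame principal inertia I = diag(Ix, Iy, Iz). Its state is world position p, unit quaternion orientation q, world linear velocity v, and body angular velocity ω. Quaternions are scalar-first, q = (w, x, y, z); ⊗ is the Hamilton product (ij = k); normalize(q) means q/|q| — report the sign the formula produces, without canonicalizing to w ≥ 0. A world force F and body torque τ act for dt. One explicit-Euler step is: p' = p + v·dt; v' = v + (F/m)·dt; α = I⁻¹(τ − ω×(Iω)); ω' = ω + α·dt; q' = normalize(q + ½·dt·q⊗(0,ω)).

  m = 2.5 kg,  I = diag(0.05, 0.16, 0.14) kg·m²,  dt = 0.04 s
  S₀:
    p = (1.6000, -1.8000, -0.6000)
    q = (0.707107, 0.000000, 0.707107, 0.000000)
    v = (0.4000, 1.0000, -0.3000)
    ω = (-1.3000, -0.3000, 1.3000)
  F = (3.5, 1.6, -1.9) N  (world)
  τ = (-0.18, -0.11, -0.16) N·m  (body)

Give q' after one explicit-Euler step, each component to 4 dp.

q⊗(0,ω) = (0.2121321, 0.0000000, -0.2121321, 1.8384782)
q' = normalize(q + ½dt·q⊗(0,ω)) = (0.7109, 0.0000, 0.7024, 0.0367)

q' = (0.7109, 0.0000, 0.7024, 0.0367)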